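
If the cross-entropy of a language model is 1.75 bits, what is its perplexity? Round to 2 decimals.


Perplexity formula: PP = 2^H
H = 1.75
PP = 2^1.75
Decompose: 2^1.75 = 2^1 * 2^0.75
2^1 = 2, 2^0.75 ~ 1.6817928
PP ~ 2 * 1.6817928 = 3.3635856
Rounded to 2 decimals: 3.36

3.36


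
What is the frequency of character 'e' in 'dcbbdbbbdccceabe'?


Scanning 'dcbbdbbbdccceabe' for 'e':
  Position 12: 'e' -> MATCH (count: 1)
  Position 15: 'e' -> MATCH (count: 2)
Total occurrences of 'e': 2

2


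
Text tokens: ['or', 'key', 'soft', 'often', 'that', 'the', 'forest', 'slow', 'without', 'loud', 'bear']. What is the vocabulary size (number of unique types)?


Listing all tokens and tracking unique types:
  Token 1: 'or' -> NEW (unique so far: 1)
  Token 2: 'key' -> NEW (unique so far: 2)
  Token 3: 'soft' -> NEW (unique so far: 3)
  Token 4: 'often' -> NEW (unique so far: 4)
  Token 5: 'that' -> NEW (unique so far: 5)
  Token 6: 'the' -> NEW (unique so far: 6)
  Token 7: 'forest' -> NEW (unique so far: 7)
  Token 8: 'slow' -> NEW (unique so far: 8)
  Token 9: 'without' -> NEW (unique so far: 9)
  Token 10: 'loud' -> NEW (unique so far: 10)
  Token 11: 'bear' -> NEW (unique so far: 11)
Unique types: ('bear', 'forest', 'key', 'loud', 'often', 'or', 'slow', 'soft', 'that', 'the', 'without')
Vocabulary size: 11

11


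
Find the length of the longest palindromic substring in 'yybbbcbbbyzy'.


Scanning 'yybbbcbbbyzy' for palindromic substrings.
Substring at positions 1-9: 'ybbbcbbby'.
Check: reverse('ybbbcbbby') = 'ybbbcbbby' -> palindrome confirmed.
Neighbouring characters ('y' / 'z') break symmetry, so it cannot extend further.
No longer palindromic substring exists; longest length = 9

9


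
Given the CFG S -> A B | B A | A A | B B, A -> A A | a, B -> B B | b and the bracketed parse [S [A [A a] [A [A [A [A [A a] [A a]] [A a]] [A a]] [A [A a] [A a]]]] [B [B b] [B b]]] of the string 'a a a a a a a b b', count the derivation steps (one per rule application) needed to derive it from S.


Every bracketed nonterminal node [X ...] in the tree is produced by exactly one rule application.
Reading the tree off as a leftmost derivation:
  Step 1: S  =>  A B   (applied S -> A B)
  Step 2: A B  =>  A A B   (applied A -> A A)
  Step 3: A A B  =>  a A B   (applied A -> a)
  Step 4: a A B  =>  a A A B   (applied A -> A A)
  Step 5: a A A B  =>  a A A A B   (applied A -> A A)
  Step 6: a A A A B  =>  a A A A A B   (applied A -> A A)
  Step 7: a A A A A B  =>  a A A A A A B   (applied A -> A A)
  Step 8: a A A A A A B  =>  a a A A A A B   (applied A -> a)
  Step 9: a a A A A A B  =>  a a a A A A B   (applied A -> a)
  Step 10: a a a A A A B  =>  a a a a A A B   (applied A -> a)
  Step 11: a a a a A A B  =>  a a a a a A B   (applied A -> a)
  Step 12: a a a a a A B  =>  a a a a a A A B   (applied A -> A A)
  Step 13: a a a a a A A B  =>  a a a a a a A B   (applied A -> a)
  Step 14: a a a a a a A B  =>  a a a a a a a B   (applied A -> a)
  Step 15: a a a a a a a B  =>  a a a a a a a B B   (applied B -> B B)
  Step 16: a a a a a a a B B  =>  a a a a a a a b B   (applied B -> b)
  Step 17: a a a a a a a b B  =>  a a a a a a a b b   (applied B -> b)
Final yield: a a a a a a a b b
Total rewrite steps: 17

17


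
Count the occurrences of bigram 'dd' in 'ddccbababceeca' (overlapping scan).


Scanning 'ddccbababceeca' for bigram 'dd':
  Position 0: 'dd' -> MATCH
  Position 1: 'dc' -> no
  Position 2: 'cc' -> no
  Position 3: 'cb' -> no
  Position 4: 'ba' -> no
  Position 5: 'ab' -> no
  Position 6: 'ba' -> no
  Position 7: 'ab' -> no
  Position 8: 'bc' -> no
  Position 9: 'ce' -> no
  Position 10: 'ee' -> no
  Position 11: 'ec' -> no
  Position 12: 'ca' -> no
Total matches: 1

1


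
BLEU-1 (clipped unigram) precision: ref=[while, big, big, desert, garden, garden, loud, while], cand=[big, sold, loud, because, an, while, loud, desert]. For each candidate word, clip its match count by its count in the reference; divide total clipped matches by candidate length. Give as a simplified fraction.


Reference word counts: {'big': 2, 'desert': 1, 'garden': 2, 'loud': 1, 'while': 2}
Checking each candidate word (with clipping):
  'big' -> in reference (ref count 2, used 1/2) -> match (matches: 1)
  'sold' -> not in reference -> no match (matches: 1)
  'loud' -> in reference (ref count 1, used 1/1) -> match (matches: 2)
  'because' -> not in reference -> no match (matches: 2)
  'an' -> not in reference -> no match (matches: 2)
  'while' -> in reference (ref count 2, used 1/2) -> match (matches: 3)
  'loud' -> ref count 1 already used up (1/1) -> clipped, no match (matches: 3)
  'desert' -> in reference (ref count 1, used 1/1) -> match (matches: 4)
Clipped matches: 4, Candidate length: 8
Precision = 4/8 = 1/2

1/2


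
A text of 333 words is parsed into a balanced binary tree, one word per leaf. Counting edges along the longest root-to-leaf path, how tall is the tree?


In a balanced binary tree with n leaves the deepest leaf is ceil(log2(n)) edges below the root.
log2(333) = 8.3794
ceil(8.3794) = 9
height (edges) = 9

9


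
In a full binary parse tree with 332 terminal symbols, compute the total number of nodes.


Leaf nodes (terminals): 332
Internal nodes = n - 1 = 332 - 1 = 331
Total = leaves + internal = 332 + 331 = 663

663


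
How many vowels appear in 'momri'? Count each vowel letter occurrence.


Scanning each character of 'momri':
  Position 1: 'm' -> consonant (running count: 0)
  Position 2: 'o' -> vowel (running count: 1)
  Position 3: 'm' -> consonant (running count: 1)
  Position 4: 'r' -> consonant (running count: 1)
  Position 5: 'i' -> vowel (running count: 2)
Total vowels: 2

2


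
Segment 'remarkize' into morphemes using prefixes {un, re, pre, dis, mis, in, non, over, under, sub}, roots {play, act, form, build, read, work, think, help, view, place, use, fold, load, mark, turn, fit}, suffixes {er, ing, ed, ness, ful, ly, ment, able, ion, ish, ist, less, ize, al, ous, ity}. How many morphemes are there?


Segmenting 'remarkize' against the inventory:
  're' -> prefix (morpheme 1)
  'mark' -> root (morpheme 2)
  'ize' -> suffix (morpheme 3)
Total morphemes: 3

3


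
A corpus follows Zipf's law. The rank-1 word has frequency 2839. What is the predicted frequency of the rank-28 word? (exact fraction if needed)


Zipf's law: freq(rank) = f1 / rank
f1 = 2839, rank = 28
freq = 2839 / 28
GCD(2839, 28) = 1
Simplified: 2839/28

2839/28


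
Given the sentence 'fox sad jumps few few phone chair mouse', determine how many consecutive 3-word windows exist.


Word trigrams from [8] words:
  Trigram 1: (fox sad jumps)
  Trigram 2: (sad jumps few)
  Trigram 3: (jumps few few)
  Trigram 4: (few few phone)
  Trigram 5: (few phone chair)
  Trigram 6: (phone chair mouse)
Total word trigrams: 8 - 2 = 6

6


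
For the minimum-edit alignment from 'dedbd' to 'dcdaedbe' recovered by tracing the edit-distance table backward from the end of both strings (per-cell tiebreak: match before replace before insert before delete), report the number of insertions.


Edit distance = 4. Backtracking from cell (5, 8) with preference match > replace > insert > delete,
then listing the resulting alignment 'dedbd' -> 'dcdaedbe' left to right:
  Step 1: insert 'd' [insertion #1]
  Step 2: insert 'c' [insertion #2]
  Step 3: keep 'd'
  Step 4: insert 'a' [insertion #3]
  Step 5: keep 'e'
  Step 6: keep 'd'
  Step 7: keep 'b'
  Step 8: replace d->e
Total insertions: 3

3


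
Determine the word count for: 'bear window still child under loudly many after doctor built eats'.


Counting words by splitting on spaces:
  Word 1: 'bear'
  Word 2: 'window'
  Word 3: 'still'
  Word 4: 'child'
  Word 5: 'under'
  Word 6: 'loudly'
  Word 7: 'many'
  Word 8: 'after'
  Word 9: 'doctor'
  Word 10: 'built'
  Word 11: 'eats'
Total words: 11

11


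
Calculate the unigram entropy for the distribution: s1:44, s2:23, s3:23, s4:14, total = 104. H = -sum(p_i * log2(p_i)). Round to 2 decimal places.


Computing entropy H = -sum(p_i * log2(p_i)):
  s1: p = 44/104 = 0.4231, -p*log2(p) = 0.5250
  s2: p = 23/104 = 0.2212, -p*log2(p) = 0.4814
  s3: p = 23/104 = 0.2212, -p*log2(p) = 0.4814
  s4: p = 14/104 = 0.1346, -p*log2(p) = 0.3895
H = sum of terms = 1.8773
Rounded to 2 decimals: 1.88

1.88


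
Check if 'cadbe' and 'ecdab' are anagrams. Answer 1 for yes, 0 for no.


Sort characters of 'cadbe': 'abcde'
Sort characters of 'ecdab': 'abcde'
Sorted forms match -> they ARE anagrams
Result: 1

1


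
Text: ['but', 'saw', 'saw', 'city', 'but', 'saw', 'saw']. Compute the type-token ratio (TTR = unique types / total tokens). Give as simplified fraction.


Tokens: 7
Unique types: ('but', 'city', 'saw') = 3
TTR = 3/7
Already in lowest terms.

3/7


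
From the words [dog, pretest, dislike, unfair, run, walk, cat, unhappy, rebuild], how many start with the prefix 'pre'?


Checking each word for prefix 'pre':
  'dog' -> no (count: 0)
  'pretest' -> YES, starts with 'pre' (count: 1)
  'dislike' -> no (count: 1)
  'unfair' -> no (count: 1)
  'run' -> no (count: 1)
  'walk' -> no (count: 1)
  'cat' -> no (count: 1)
  'unhappy' -> no (count: 1)
  'rebuild' -> no (count: 1)
Total with prefix 'pre': 1

1


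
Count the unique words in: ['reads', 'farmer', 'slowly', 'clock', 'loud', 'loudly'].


Listing all tokens and tracking unique types:
  Token 1: 'reads' -> NEW (unique so far: 1)
  Token 2: 'farmer' -> NEW (unique so far: 2)
  Token 3: 'slowly' -> NEW (unique so far: 3)
  Token 4: 'clock' -> NEW (unique so far: 4)
  Token 5: 'loud' -> NEW (unique so far: 5)
  Token 6: 'loudly' -> NEW (unique so far: 6)
Unique types: ('clock', 'farmer', 'loud', 'loudly', 'reads', 'slowly')
Vocabulary size: 6

6


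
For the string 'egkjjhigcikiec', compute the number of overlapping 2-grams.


String 'egkjjhigcikiec' has length L = 14.
Number of overlapping n-grams = L - n + 1
Substituting: 14 - 2 + 1 = 13

13


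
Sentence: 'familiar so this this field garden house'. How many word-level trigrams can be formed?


Word trigrams from [7] words:
  Trigram 1: (familiar so this)
  Trigram 2: (so this this)
  Trigram 3: (this this field)
  Trigram 4: (this field garden)
  Trigram 5: (field garden house)
Total word trigrams: 7 - 2 = 5

5


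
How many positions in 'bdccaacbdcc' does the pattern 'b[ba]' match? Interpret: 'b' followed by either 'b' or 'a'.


Pattern: b[ba] means 'b' followed by either 'b' or 'a'.
Scanning 'bdccaacbdcc' position-by-position:
  Pos 0: window 'bd' -> no
  Pos 1: window 'dc' -> no
  Pos 2: window 'cc' -> no
  Pos 3: window 'ca' -> no
  Pos 4: window 'aa' -> no
  Pos 5: window 'ac' -> no
  Pos 6: window 'cb' -> no
  Pos 7: window 'bd' -> no
  Pos 8: window 'dc' -> no
  Pos 9: window 'cc' -> no
  Pos 10: window 'c' -> no
Total matches: 0

0


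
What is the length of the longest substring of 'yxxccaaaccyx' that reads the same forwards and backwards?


Scanning 'yxxccaaaccyx' for palindromic substrings.
Substring at positions 3-9: 'ccaaacc'.
Check: reverse('ccaaacc') = 'ccaaacc' -> palindrome confirmed.
Neighbouring characters ('x' / 'y') break symmetry, so it cannot extend further.
No longer palindromic substring exists; longest length = 7

7


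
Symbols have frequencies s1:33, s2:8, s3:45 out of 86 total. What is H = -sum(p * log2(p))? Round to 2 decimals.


Computing entropy H = -sum(p_i * log2(p_i)):
  s1: p = 33/86 = 0.3837, -p*log2(p) = 0.5303
  s2: p = 8/86 = 0.0930, -p*log2(p) = 0.3187
  s3: p = 45/86 = 0.5233, -p*log2(p) = 0.4889
H = sum of terms = 1.3379
Rounded to 2 decimals: 1.34

1.34


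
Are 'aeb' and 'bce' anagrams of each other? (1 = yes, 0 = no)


Sort characters of 'aeb': 'abe'
Sort characters of 'bce': 'bce'
Sorted forms differ -> they are NOT anagrams
Result: 0

0


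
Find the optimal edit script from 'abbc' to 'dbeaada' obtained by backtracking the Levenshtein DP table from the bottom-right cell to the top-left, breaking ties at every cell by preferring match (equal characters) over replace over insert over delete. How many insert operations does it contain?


Edit distance = 6. Backtracking from cell (4, 7) with preference match > replace > insert > delete,
then listing the resulting alignment 'abbc' -> 'dbeaada' left to right:
  Step 1: insert 'd' [insertion #1]
  Step 2: insert 'b' [insertion #2]
  Step 3: insert 'e' [insertion #3]
  Step 4: keep 'a'
  Step 5: replace b->a
  Step 6: replace b->d
  Step 7: replace c->a
Total insertions: 3

3


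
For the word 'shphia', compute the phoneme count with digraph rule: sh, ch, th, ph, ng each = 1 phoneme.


Parsing 'shphia' greedily, digraphs first:
  'sh' -> digraph (1 consonant phoneme) (phonemes so far: 1)
  'ph' -> digraph (1 consonant phoneme) (phonemes so far: 2)
  'i' -> vowel phoneme (phonemes so far: 3)
  'a' -> vowel phoneme (phonemes so far: 4)
Total phonemes: 4

4


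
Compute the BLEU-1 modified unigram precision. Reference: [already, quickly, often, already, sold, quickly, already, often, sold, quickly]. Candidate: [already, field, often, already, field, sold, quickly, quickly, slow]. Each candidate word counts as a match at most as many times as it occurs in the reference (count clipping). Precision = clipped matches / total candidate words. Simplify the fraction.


Reference word counts: {'already': 3, 'often': 2, 'quickly': 3, 'sold': 2}
Checking each candidate word (with clipping):
  'already' -> in reference (ref count 3, used 1/3) -> match (matches: 1)
  'field' -> not in reference -> no match (matches: 1)
  'often' -> in reference (ref count 2, used 1/2) -> match (matches: 2)
  'already' -> in reference (ref count 3, used 2/3) -> match (matches: 3)
  'field' -> not in reference -> no match (matches: 3)
  'sold' -> in reference (ref count 2, used 1/2) -> match (matches: 4)
  'quickly' -> in reference (ref count 3, used 1/3) -> match (matches: 5)
  'quickly' -> in reference (ref count 3, used 2/3) -> match (matches: 6)
  'slow' -> not in reference -> no match (matches: 6)
Clipped matches: 6, Candidate length: 9
Precision = 6/9 = 2/3

2/3


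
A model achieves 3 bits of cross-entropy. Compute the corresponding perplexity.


Perplexity formula: PP = 2^H
H = 3
PP = 2^3
Steps: 2^1 = 2, 2^2 = 4, 2^3 = 8
PP = 8

8


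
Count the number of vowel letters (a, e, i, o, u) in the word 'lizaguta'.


Scanning each character of 'lizaguta':
  Position 1: 'l' -> consonant (running count: 0)
  Position 2: 'i' -> vowel (running count: 1)
  Position 3: 'z' -> consonant (running count: 1)
  Position 4: 'a' -> vowel (running count: 2)
  Position 5: 'g' -> consonant (running count: 2)
  Position 6: 'u' -> vowel (running count: 3)
  Position 7: 't' -> consonant (running count: 3)
  Position 8: 'a' -> vowel (running count: 4)
Total vowels: 4

4


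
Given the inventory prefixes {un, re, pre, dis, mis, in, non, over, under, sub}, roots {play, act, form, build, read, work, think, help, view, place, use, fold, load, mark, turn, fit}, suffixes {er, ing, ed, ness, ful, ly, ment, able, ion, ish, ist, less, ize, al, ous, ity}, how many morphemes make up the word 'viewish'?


Segmenting 'viewish' against the inventory:
  'view' -> root (morpheme 1)
  'ish' -> suffix (morpheme 2)
Total morphemes: 2

2


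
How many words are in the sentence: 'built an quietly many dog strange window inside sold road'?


Counting words by splitting on spaces:
  Word 1: 'built'
  Word 2: 'an'
  Word 3: 'quietly'
  Word 4: 'many'
  Word 5: 'dog'
  Word 6: 'strange'
  Word 7: 'window'
  Word 8: 'inside'
  Word 9: 'sold'
  Word 10: 'road'
Total words: 10

10


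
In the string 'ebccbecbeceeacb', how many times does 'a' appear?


Scanning 'ebccbecbeceeacb' for 'a':
  Position 12: 'a' -> MATCH (count: 1)
Total occurrences of 'a': 1

1


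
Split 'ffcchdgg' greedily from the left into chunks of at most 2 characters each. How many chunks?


'ffcchdgg' has 8 characters.
Chunking with max size 2:
  Chunk 1: 'ff' (positions 0-1)
  Chunk 2: 'cc' (positions 2-3)
  Chunk 3: 'hd' (positions 4-5)
  Chunk 4: 'gg' (positions 6-7)
Total chunks: ceil(8 / 2) = 4

4


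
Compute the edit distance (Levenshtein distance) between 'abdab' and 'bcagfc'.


Building DP table for s1='abdab' (len 5) and s2='bcagfc' (len 6):
       b  c  a  g  f  c
    0  1  2  3  4  5  6
  a 1  1  2  2  3  4  5
  b 2  1  2  3  3  4  5
  d 3  2  2  3  4  4  5
  a 4  3  3  2  3  4  5
  b 5  4  4  3  3  4  5
Edit distance = dp[5][6] = 5

5


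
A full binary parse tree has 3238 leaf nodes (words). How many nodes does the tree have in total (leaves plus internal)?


Leaf nodes (terminals): 3238
Internal nodes = n - 1 = 3238 - 1 = 3237
Total = leaves + internal = 3238 + 3237 = 6475

6475


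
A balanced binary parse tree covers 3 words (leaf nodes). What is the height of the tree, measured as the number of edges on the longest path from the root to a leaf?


In a balanced binary tree with n leaves the deepest leaf is ceil(log2(n)) edges below the root.
log2(3) = 1.5850
ceil(1.5850) = 2
height (edges) = 2

2


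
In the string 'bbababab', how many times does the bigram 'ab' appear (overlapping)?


Scanning 'bbababab' for bigram 'ab':
  Position 0: 'bb' -> no
  Position 1: 'ba' -> no
  Position 2: 'ab' -> MATCH
  Position 3: 'ba' -> no
  Position 4: 'ab' -> MATCH
  Position 5: 'ba' -> no
  Position 6: 'ab' -> MATCH
Total matches: 3

3


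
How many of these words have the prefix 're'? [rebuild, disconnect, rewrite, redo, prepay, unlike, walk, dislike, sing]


Checking each word for prefix 're':
  'rebuild' -> YES, starts with 're' (count: 1)
  'disconnect' -> no (count: 1)
  'rewrite' -> YES, starts with 're' (count: 2)
  'redo' -> YES, starts with 're' (count: 3)
  'prepay' -> no (count: 3)
  'unlike' -> no (count: 3)
  'walk' -> no (count: 3)
  'dislike' -> no (count: 3)
  'sing' -> no (count: 3)
Total with prefix 're': 3

3


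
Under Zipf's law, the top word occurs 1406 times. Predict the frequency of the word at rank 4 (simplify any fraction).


Zipf's law: freq(rank) = f1 / rank
f1 = 1406, rank = 4
freq = 1406 / 4
GCD(1406, 4) = 2
Simplified: 703/2

703/2


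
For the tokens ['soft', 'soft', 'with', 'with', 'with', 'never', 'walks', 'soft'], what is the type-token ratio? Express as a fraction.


Tokens: 8
Unique types: ('never', 'soft', 'walks', 'with') = 4
TTR = 4/8
Simplify: divide both by 4 -> 1/2
TTR = 1/2

1/2


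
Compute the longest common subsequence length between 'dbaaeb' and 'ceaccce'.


DP table for LCS of 'dbaaeb' and 'ceaccce':
       c  e  a  c  c  c  e
    0  0  0  0  0  0  0  0
  d 0  0  0  0  0  0  0  0
  b 0  0  0  0  0  0  0  0
  a 0  0  0  1  1  1  1  1
  a 0  0  0  1  1  1  1  1
  e 0  0  1  1  1  1  1  2
  b 0  0  1  1  1  1  1  2
LCS: 'ae'
LCS length = 2

2


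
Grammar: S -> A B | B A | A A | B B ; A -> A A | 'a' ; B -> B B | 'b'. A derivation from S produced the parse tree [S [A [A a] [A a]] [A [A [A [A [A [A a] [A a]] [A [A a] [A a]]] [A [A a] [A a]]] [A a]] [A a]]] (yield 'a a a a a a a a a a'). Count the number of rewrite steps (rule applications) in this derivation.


Every bracketed nonterminal node [X ...] in the tree is produced by exactly one rule application.
Reading the tree off as a leftmost derivation:
  Step 1: S  =>  A A   (applied S -> A A)
  Step 2: A A  =>  A A A   (applied A -> A A)
  Step 3: A A A  =>  a A A   (applied A -> a)
  Step 4: a A A  =>  a a A   (applied A -> a)
  Step 5: a a A  =>  a a A A   (applied A -> A A)
  Step 6: a a A A  =>  a a A A A   (applied A -> A A)
  Step 7: a a A A A  =>  a a A A A A   (applied A -> A A)
  Step 8: a a A A A A  =>  a a A A A A A   (applied A -> A A)
  Step 9: a a A A A A A  =>  a a A A A A A A   (applied A -> A A)
  Step 10: a a A A A A A A  =>  a a a A A A A A   (applied A -> a)
  Step 11: a a a A A A A A  =>  a a a a A A A A   (applied A -> a)
  Step 12: a a a a A A A A  =>  a a a a A A A A A   (applied A -> A A)
  Step 13: a a a a A A A A A  =>  a a a a a A A A A   (applied A -> a)
  Step 14: a a a a a A A A A  =>  a a a a a a A A A   (applied A -> a)
  Step 15: a a a a a a A A A  =>  a a a a a a A A A A   (applied A -> A A)
  Step 16: a a a a a a A A A A  =>  a a a a a a a A A A   (applied A -> a)
  Step 17: a a a a a a a A A A  =>  a a a a a a a a A A   (applied A -> a)
  Step 18: a a a a a a a a A A  =>  a a a a a a a a a A   (applied A -> a)
  Step 19: a a a a a a a a a A  =>  a a a a a a a a a a   (applied A -> a)
Final yield: a a a a a a a a a a
Total rewrite steps: 19

19


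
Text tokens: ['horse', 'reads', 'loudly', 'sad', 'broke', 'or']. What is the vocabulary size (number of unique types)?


Listing all tokens and tracking unique types:
  Token 1: 'horse' -> NEW (unique so far: 1)
  Token 2: 'reads' -> NEW (unique so far: 2)
  Token 3: 'loudly' -> NEW (unique so far: 3)
  Token 4: 'sad' -> NEW (unique so far: 4)
  Token 5: 'broke' -> NEW (unique so far: 5)
  Token 6: 'or' -> NEW (unique so far: 6)
Unique types: ('broke', 'horse', 'loudly', 'or', 'reads', 'sad')
Vocabulary size: 6

6


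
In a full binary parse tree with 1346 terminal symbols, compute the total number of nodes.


Leaf nodes (terminals): 1346
Internal nodes = n - 1 = 1346 - 1 = 1345
Total = leaves + internal = 1346 + 1345 = 2691

2691


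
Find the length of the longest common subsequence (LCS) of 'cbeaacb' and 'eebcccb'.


DP table for LCS of 'cbeaacb' and 'eebcccb':
       e  e  b  c  c  c  b
    0  0  0  0  0  0  0  0
  c 0  0  0  0  1  1  1  1
  b 0  0  0  1  1  1  1  2
  e 0  1  1  1  1  1  1  2
  a 0  1  1  1  1  1  1  2
  a 0  1  1  1  1  1  1  2
  c 0  1  1  1  2  2  2  2
  b 0  1  1  2  2  2  2  3
LCS: 'ccb'
LCS length = 3

3


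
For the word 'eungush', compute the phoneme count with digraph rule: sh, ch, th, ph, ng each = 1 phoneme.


Parsing 'eungush' greedily, digraphs first:
  'e' -> vowel phoneme (phonemes so far: 1)
  'u' -> vowel phoneme (phonemes so far: 2)
  'ng' -> digraph (1 consonant phoneme) (phonemes so far: 3)
  'u' -> vowel phoneme (phonemes so far: 4)
  'sh' -> digraph (1 consonant phoneme) (phonemes so far: 5)
Total phonemes: 5

5


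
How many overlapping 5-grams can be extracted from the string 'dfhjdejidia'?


String 'dfhjdejidia' has length L = 11.
Number of overlapping n-grams = L - n + 1
Substituting: 11 - 5 + 1 = 7

7


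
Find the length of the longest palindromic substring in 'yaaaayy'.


Scanning 'yaaaayy' for palindromic substrings.
Substring at positions 0-5: 'yaaaay'.
Check: reverse('yaaaay') = 'yaaaay' -> palindrome confirmed.
Neighbouring characters ('-' / 'y') break symmetry, so it cannot extend further.
No longer palindromic substring exists; longest length = 6

6


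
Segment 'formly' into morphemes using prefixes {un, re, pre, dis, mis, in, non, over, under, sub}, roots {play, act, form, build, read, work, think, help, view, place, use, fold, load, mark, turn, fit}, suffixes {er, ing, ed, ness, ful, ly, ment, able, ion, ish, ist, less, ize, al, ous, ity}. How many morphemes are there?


Segmenting 'formly' against the inventory:
  'form' -> root (morpheme 1)
  'ly' -> suffix (morpheme 2)
Total morphemes: 2

2


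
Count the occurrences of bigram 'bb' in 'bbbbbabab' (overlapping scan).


Scanning 'bbbbbabab' for bigram 'bb':
  Position 0: 'bb' -> MATCH
  Position 1: 'bb' -> MATCH
  Position 2: 'bb' -> MATCH
  Position 3: 'bb' -> MATCH
  Position 4: 'ba' -> no
  Position 5: 'ab' -> no
  Position 6: 'ba' -> no
  Position 7: 'ab' -> no
Total matches: 4

4


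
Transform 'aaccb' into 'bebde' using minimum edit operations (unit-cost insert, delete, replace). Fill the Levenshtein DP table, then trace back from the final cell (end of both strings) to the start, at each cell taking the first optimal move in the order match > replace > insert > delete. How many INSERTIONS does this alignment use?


Edit distance = 5. Backtracking from cell (5, 5) with preference match > replace > insert > delete,
then listing the resulting alignment 'aaccb' -> 'bebde' left to right:
  Step 1: replace a->b
  Step 2: replace a->e
  Step 3: replace c->b
  Step 4: replace c->d
  Step 5: replace b->e
Total insertions: 0

0


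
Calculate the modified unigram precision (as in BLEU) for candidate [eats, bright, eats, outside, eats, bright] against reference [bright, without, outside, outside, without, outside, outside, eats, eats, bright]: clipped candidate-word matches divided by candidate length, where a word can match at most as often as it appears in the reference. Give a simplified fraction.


Reference word counts: {'bright': 2, 'eats': 2, 'outside': 4, 'without': 2}
Checking each candidate word (with clipping):
  'eats' -> in reference (ref count 2, used 1/2) -> match (matches: 1)
  'bright' -> in reference (ref count 2, used 1/2) -> match (matches: 2)
  'eats' -> in reference (ref count 2, used 2/2) -> match (matches: 3)
  'outside' -> in reference (ref count 4, used 1/4) -> match (matches: 4)
  'eats' -> ref count 2 already used up (2/2) -> clipped, no match (matches: 4)
  'bright' -> in reference (ref count 2, used 2/2) -> match (matches: 5)
Clipped matches: 5, Candidate length: 6
Precision = 5/6

5/6


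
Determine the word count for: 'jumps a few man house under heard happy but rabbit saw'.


Counting words by splitting on spaces:
  Word 1: 'jumps'
  Word 2: 'a'
  Word 3: 'few'
  Word 4: 'man'
  Word 5: 'house'
  Word 6: 'under'
  Word 7: 'heard'
  Word 8: 'happy'
  Word 9: 'but'
  Word 10: 'rabbit'
  Word 11: 'saw'
Total words: 11

11


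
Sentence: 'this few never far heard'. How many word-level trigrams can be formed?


Word trigrams from [5] words:
  Trigram 1: (this few never)
  Trigram 2: (few never far)
  Trigram 3: (never far heard)
Total word trigrams: 5 - 2 = 3

3


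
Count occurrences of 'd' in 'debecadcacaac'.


Scanning 'debecadcacaac' for 'd':
  Position 0: 'd' -> MATCH (count: 1)
  Position 6: 'd' -> MATCH (count: 2)
Total occurrences of 'd': 2

2


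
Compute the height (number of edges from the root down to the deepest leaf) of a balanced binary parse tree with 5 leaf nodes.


In a balanced binary tree with n leaves the deepest leaf is ceil(log2(n)) edges below the root.
log2(5) = 2.3219
ceil(2.3219) = 3
height (edges) = 3

3


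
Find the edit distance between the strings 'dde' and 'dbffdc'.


Building DP table for s1='dde' (len 3) and s2='dbffdc' (len 6):
       d  b  f  f  d  c
    0  1  2  3  4  5  6
  d 1  0  1  2  3  4  5
  d 2  1  1  2  3  3  4
  e 3  2  2  2  3  4  4
Edit distance = dp[3][6] = 4

4


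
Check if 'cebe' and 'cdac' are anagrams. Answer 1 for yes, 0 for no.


Sort characters of 'cebe': 'bcee'
Sort characters of 'cdac': 'accd'
Sorted forms differ -> they are NOT anagrams
Result: 0

0


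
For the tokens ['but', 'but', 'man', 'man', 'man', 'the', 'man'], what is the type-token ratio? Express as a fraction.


Tokens: 7
Unique types: ('but', 'man', 'the') = 3
TTR = 3/7
Already in lowest terms.

3/7


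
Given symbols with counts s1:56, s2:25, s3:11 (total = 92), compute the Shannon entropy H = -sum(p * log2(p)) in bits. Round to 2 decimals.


Computing entropy H = -sum(p_i * log2(p_i)):
  s1: p = 56/92 = 0.6087, -p*log2(p) = 0.4360
  s2: p = 25/92 = 0.2717, -p*log2(p) = 0.5108
  s3: p = 11/92 = 0.1196, -p*log2(p) = 0.3664
H = sum of terms = 1.3132
Rounded to 2 decimals: 1.31

1.31


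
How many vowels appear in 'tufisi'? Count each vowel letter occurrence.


Scanning each character of 'tufisi':
  Position 1: 't' -> consonant (running count: 0)
  Position 2: 'u' -> vowel (running count: 1)
  Position 3: 'f' -> consonant (running count: 1)
  Position 4: 'i' -> vowel (running count: 2)
  Position 5: 's' -> consonant (running count: 2)
  Position 6: 'i' -> vowel (running count: 3)
Total vowels: 3

3


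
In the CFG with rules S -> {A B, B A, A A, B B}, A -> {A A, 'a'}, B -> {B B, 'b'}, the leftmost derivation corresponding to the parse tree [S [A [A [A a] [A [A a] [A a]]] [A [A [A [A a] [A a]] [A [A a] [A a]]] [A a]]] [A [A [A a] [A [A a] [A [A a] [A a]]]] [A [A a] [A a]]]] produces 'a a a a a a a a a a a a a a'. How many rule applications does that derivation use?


Every bracketed nonterminal node [X ...] in the tree is produced by exactly one rule application.
Reading the tree off as a leftmost derivation:
  Step 1: S  =>  A A   (applied S -> A A)
  Step 2: A A  =>  A A A   (applied A -> A A)
  Step 3: A A A  =>  A A A A   (applied A -> A A)
  Step 4: A A A A  =>  a A A A   (applied A -> a)
  Step 5: a A A A  =>  a A A A A   (applied A -> A A)
  Step 6: a A A A A  =>  a a A A A   (applied A -> a)
  Step 7: a a A A A  =>  a a a A A   (applied A -> a)
  Step 8: a a a A A  =>  a a a A A A   (applied A -> A A)
  Step 9: a a a A A A  =>  a a a A A A A   (applied A -> A A)
  Step 10: a a a A A A A  =>  a a a A A A A A   (applied A -> A A)
  Step 11: a a a A A A A A  =>  a a a a A A A A   (applied A -> a)
  Step 12: a a a a A A A A  =>  a a a a a A A A   (applied A -> a)
  Step 13: a a a a a A A A  =>  a a a a a A A A A   (applied A -> A A)
  Step 14: a a a a a A A A A  =>  a a a a a a A A A   (applied A -> a)
  Step 15: a a a a a a A A A  =>  a a a a a a a A A   (applied A -> a)
  Step 16: a a a a a a a A A  =>  a a a a a a a a A   (applied A -> a)
  Step 17: a a a a a a a a A  =>  a a a a a a a a A A   (applied A -> A A)
  Step 18: a a a a a a a a A A  =>  a a a a a a a a A A A   (applied A -> A A)
  Step 19: a a a a a a a a A A A  =>  a a a a a a a a a A A   (applied A -> a)
  Step 20: a a a a a a a a a A A  =>  a a a a a a a a a A A A   (applied A -> A A)
  Step 21: a a a a a a a a a A A A  =>  a a a a a a a a a a A A   (applied A -> a)
  Step 22: a a a a a a a a a a A A  =>  a a a a a a a a a a A A A   (applied A -> A A)
  Step 23: a a a a a a a a a a A A A  =>  a a a a a a a a a a a A A   (applied A -> a)
  Step 24: a a a a a a a a a a a A A  =>  a a a a a a a a a a a a A   (applied A -> a)
  Step 25: a a a a a a a a a a a a A  =>  a a a a a a a a a a a a A A   (applied A -> A A)
  Step 26: a a a a a a a a a a a a A A  =>  a a a a a a a a a a a a a A   (applied A -> a)
  Step 27: a a a a a a a a a a a a a A  =>  a a a a a a a a a a a a a a   (applied A -> a)
Final yield: a a a a a a a a a a a a a a
Total rewrite steps: 27

27


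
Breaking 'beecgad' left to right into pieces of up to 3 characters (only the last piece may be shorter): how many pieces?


'beecgad' has 7 characters.
Chunking with max size 3:
  Chunk 1: 'bee' (positions 0-2)
  Chunk 2: 'cga' (positions 3-5)
  Chunk 3: 'd' (positions 6-6)
Total chunks: ceil(7 / 3) = 3

3


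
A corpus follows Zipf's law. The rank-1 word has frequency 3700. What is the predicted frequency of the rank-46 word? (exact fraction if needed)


Zipf's law: freq(rank) = f1 / rank
f1 = 3700, rank = 46
freq = 3700 / 46
GCD(3700, 46) = 2
Simplified: 1850/23

1850/23


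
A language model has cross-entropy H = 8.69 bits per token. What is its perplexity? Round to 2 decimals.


Perplexity formula: PP = 2^H
H = 8.69
PP = 2^8.69
Decompose: 2^8.69 = 2^8 * 2^0.69
2^8 = 256, 2^0.69 ~ 1.6132835
PP ~ 256 * 1.6132835 = 413.0005760
Rounded to 2 decimals: 413.00

413.00


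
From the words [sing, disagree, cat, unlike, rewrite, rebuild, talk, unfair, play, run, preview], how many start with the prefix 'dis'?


Checking each word for prefix 'dis':
  'sing' -> no (count: 0)
  'disagree' -> YES, starts with 'dis' (count: 1)
  'cat' -> no (count: 1)
  'unlike' -> no (count: 1)
  'rewrite' -> no (count: 1)
  'rebuild' -> no (count: 1)
  'talk' -> no (count: 1)
  'unfair' -> no (count: 1)
  'play' -> no (count: 1)
  'run' -> no (count: 1)
  'preview' -> no (count: 1)
Total with prefix 'dis': 1

1


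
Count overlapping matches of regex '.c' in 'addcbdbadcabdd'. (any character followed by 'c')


Pattern: .c means any character followed by 'c'.
Scanning 'addcbdbadcabdd' position-by-position:
  Pos 0: window 'ad' -> no
  Pos 1: window 'dd' -> no
  Pos 2: window 'dc' -> MATCH
  Pos 3: window 'cb' -> no
  Pos 4: window 'bd' -> no
  Pos 5: window 'db' -> no
  Pos 6: window 'ba' -> no
  Pos 7: window 'ad' -> no
  Pos 8: window 'dc' -> MATCH
  Pos 9: window 'ca' -> no
  Pos 10: window 'ab' -> no
  Pos 11: window 'bd' -> no
  Pos 12: window 'dd' -> no
  Pos 13: window 'd' -> no
Total matches: 2

2


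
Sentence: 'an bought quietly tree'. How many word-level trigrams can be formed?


Word trigrams from [4] words:
  Trigram 1: (an bought quietly)
  Trigram 2: (bought quietly tree)
Total word trigrams: 4 - 2 = 2

2


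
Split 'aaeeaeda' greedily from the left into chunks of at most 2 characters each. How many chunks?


'aaeeaeda' has 8 characters.
Chunking with max size 2:
  Chunk 1: 'aa' (positions 0-1)
  Chunk 2: 'ee' (positions 2-3)
  Chunk 3: 'ae' (positions 4-5)
  Chunk 4: 'da' (positions 6-7)
Total chunks: ceil(8 / 2) = 4

4


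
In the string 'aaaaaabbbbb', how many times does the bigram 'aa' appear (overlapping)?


Scanning 'aaaaaabbbbb' for bigram 'aa':
  Position 0: 'aa' -> MATCH
  Position 1: 'aa' -> MATCH
  Position 2: 'aa' -> MATCH
  Position 3: 'aa' -> MATCH
  Position 4: 'aa' -> MATCH
  Position 5: 'ab' -> no
  Position 6: 'bb' -> no
  Position 7: 'bb' -> no
  Position 8: 'bb' -> no
  Position 9: 'bb' -> no
Total matches: 5

5


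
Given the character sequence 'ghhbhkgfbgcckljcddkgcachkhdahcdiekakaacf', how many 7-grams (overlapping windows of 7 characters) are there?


String 'ghhbhkgfbgcckljcddkgcachkhdahcdiekakaacf' has length L = 40.
Number of overlapping n-grams = L - n + 1
Substituting: 40 - 7 + 1 = 34

34


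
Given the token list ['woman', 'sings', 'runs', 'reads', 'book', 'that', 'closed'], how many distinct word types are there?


Listing all tokens and tracking unique types:
  Token 1: 'woman' -> NEW (unique so far: 1)
  Token 2: 'sings' -> NEW (unique so far: 2)
  Token 3: 'runs' -> NEW (unique so far: 3)
  Token 4: 'reads' -> NEW (unique so far: 4)
  Token 5: 'book' -> NEW (unique so far: 5)
  Token 6: 'that' -> NEW (unique so far: 6)
  Token 7: 'closed' -> NEW (unique so far: 7)
Unique types: ('book', 'closed', 'reads', 'runs', 'sings', 'that', 'woman')
Vocabulary size: 7

7


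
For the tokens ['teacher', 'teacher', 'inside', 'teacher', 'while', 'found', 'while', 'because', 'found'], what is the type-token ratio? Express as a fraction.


Tokens: 9
Unique types: ('because', 'found', 'inside', 'teacher', 'while') = 5
TTR = 5/9
Already in lowest terms.

5/9


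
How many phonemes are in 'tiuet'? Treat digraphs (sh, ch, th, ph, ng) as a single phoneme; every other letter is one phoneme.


Parsing 'tiuet' greedily, digraphs first:
  't' -> consonant phoneme (phonemes so far: 1)
  'i' -> vowel phoneme (phonemes so far: 2)
  'u' -> vowel phoneme (phonemes so far: 3)
  'e' -> vowel phoneme (phonemes so far: 4)
  't' -> consonant phoneme (phonemes so far: 5)
Total phonemes: 5

5


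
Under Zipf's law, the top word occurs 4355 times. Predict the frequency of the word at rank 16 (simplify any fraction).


Zipf's law: freq(rank) = f1 / rank
f1 = 4355, rank = 16
freq = 4355 / 16
GCD(4355, 16) = 1
Simplified: 4355/16

4355/16


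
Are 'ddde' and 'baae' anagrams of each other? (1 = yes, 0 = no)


Sort characters of 'ddde': 'ddde'
Sort characters of 'baae': 'aabe'
Sorted forms differ -> they are NOT anagrams
Result: 0

0


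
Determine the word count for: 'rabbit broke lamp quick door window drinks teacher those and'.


Counting words by splitting on spaces:
  Word 1: 'rabbit'
  Word 2: 'broke'
  Word 3: 'lamp'
  Word 4: 'quick'
  Word 5: 'door'
  Word 6: 'window'
  Word 7: 'drinks'
  Word 8: 'teacher'
  Word 9: 'those'
  Word 10: 'and'
Total words: 10

10


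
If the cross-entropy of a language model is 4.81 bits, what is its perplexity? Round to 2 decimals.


Perplexity formula: PP = 2^H
H = 4.81
PP = 2^4.81
Decompose: 2^4.81 = 2^4 * 2^0.81
2^4 = 16, 2^0.81 ~ 1.7532114
PP ~ 16 * 1.7532114 = 28.0513824
Rounded to 2 decimals: 28.05

28.05


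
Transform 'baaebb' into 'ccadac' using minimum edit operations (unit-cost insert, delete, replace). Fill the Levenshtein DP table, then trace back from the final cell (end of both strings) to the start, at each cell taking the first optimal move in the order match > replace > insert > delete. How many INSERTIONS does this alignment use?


Edit distance = 5. Backtracking from cell (6, 6) with preference match > replace > insert > delete,
then listing the resulting alignment 'baaebb' -> 'ccadac' left to right:
  Step 1: replace b->c
  Step 2: replace a->c
  Step 3: keep 'a'
  Step 4: replace e->d
  Step 5: replace b->a
  Step 6: replace b->c
Total insertions: 0

0


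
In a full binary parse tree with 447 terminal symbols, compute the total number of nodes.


Leaf nodes (terminals): 447
Internal nodes = n - 1 = 447 - 1 = 446
Total = leaves + internal = 447 + 446 = 893

893


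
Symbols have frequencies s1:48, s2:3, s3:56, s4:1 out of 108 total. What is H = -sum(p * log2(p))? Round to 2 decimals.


Computing entropy H = -sum(p_i * log2(p_i)):
  s1: p = 48/108 = 0.4444, -p*log2(p) = 0.5200
  s2: p = 3/108 = 0.0278, -p*log2(p) = 0.1436
  s3: p = 56/108 = 0.5185, -p*log2(p) = 0.4913
  s4: p = 1/108 = 0.0093, -p*log2(p) = 0.0625
H = sum of terms = 1.2174
Rounded to 2 decimals: 1.22

1.22


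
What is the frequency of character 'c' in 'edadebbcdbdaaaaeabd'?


Scanning 'edadebbcdbdaaaaeabd' for 'c':
  Position 7: 'c' -> MATCH (count: 1)
Total occurrences of 'c': 1

1


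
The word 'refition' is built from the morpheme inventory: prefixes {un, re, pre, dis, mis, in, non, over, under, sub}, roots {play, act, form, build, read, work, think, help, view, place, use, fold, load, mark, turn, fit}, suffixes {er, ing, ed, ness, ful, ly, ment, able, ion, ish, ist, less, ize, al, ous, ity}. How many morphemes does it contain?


Segmenting 'refition' against the inventory:
  're' -> prefix (morpheme 1)
  'fit' -> root (morpheme 2)
  'ion' -> suffix (morpheme 3)
Total morphemes: 3

3


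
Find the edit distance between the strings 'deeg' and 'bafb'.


Building DP table for s1='deeg' (len 4) and s2='bafb' (len 4):
       b  a  f  b
    0  1  2  3  4
  d 1  1  2  3  4
  e 2  2  2  3  4
  e 3  3  3  3  4
  g 4  4  4  4  4
Edit distance = dp[4][4] = 4

4


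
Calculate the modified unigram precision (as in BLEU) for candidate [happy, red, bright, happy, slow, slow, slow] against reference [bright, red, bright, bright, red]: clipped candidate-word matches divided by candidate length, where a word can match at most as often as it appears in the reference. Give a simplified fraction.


Reference word counts: {'bright': 3, 'red': 2}
Checking each candidate word (with clipping):
  'happy' -> not in reference -> no match (matches: 0)
  'red' -> in reference (ref count 2, used 1/2) -> match (matches: 1)
  'bright' -> in reference (ref count 3, used 1/3) -> match (matches: 2)
  'happy' -> not in reference -> no match (matches: 2)
  'slow' -> not in reference -> no match (matches: 2)
  'slow' -> not in reference -> no match (matches: 2)
  'slow' -> not in reference -> no match (matches: 2)
Clipped matches: 2, Candidate length: 7
Precision = 2/7

2/7


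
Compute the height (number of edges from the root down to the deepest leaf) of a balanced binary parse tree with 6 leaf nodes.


In a balanced binary tree with n leaves the deepest leaf is ceil(log2(n)) edges below the root.
log2(6) = 2.5850
ceil(2.5850) = 3
height (edges) = 3

3


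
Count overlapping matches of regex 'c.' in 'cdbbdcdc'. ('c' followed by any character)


Pattern: c. means 'c' followed by any character.
Scanning 'cdbbdcdc' position-by-position:
  Pos 0: window 'cd' -> MATCH
  Pos 1: window 'db' -> no
  Pos 2: window 'bb' -> no
  Pos 3: window 'bd' -> no
  Pos 4: window 'dc' -> no
  Pos 5: window 'cd' -> MATCH
  Pos 6: window 'dc' -> no
  Pos 7: window 'c' -> no
Total matches: 2

2


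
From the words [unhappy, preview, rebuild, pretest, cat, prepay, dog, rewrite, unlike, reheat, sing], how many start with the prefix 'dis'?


Checking each word for prefix 'dis':
  'unhappy' -> no (count: 0)
  'preview' -> no (count: 0)
  'rebuild' -> no (count: 0)
  'pretest' -> no (count: 0)
  'cat' -> no (count: 0)
  'prepay' -> no (count: 0)
  'dog' -> no (count: 0)
  'rewrite' -> no (count: 0)
  'unlike' -> no (count: 0)
  'reheat' -> no (count: 0)
  'sing' -> no (count: 0)
Total with prefix 'dis': 0

0
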